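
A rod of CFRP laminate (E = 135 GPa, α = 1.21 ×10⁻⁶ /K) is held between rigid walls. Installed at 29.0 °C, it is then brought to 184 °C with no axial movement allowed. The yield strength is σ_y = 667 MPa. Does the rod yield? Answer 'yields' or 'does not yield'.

ΔT = 155.0 K. Constrained thermal stress σ = E·α·ΔT = 135.0×10³ MPa × 1.21×10⁻⁶ × 155.0 = 25.3 MPa (compressive).
Compare to σ_y = 667 MPa: σ < σ_y, so it does not yield.

does not yield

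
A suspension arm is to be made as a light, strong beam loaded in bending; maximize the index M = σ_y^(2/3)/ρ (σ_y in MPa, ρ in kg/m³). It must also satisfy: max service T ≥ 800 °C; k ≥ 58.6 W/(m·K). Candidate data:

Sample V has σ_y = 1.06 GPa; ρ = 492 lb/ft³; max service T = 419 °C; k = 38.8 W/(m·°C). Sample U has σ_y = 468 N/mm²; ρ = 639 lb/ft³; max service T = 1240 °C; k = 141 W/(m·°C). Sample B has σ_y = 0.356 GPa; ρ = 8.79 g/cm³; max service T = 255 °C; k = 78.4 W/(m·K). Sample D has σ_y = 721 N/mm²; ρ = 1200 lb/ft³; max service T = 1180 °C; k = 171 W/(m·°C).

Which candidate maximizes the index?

Screen on constraints: max service T ≥ 800 °C; k ≥ 58.6 W/(m·K). Survivors: sample U, sample D.
Normalizing units and computing the index:
  sample U: σ_y = 468.0 MPa, ρ = 10240 kg/m³
  sample D: σ_y = 721.0 MPa, ρ = 19220 kg/m³
  sample U: M = 5.89×10⁻³
  sample D: M = 4.18×10⁻³
Sample U ranks first.

sample U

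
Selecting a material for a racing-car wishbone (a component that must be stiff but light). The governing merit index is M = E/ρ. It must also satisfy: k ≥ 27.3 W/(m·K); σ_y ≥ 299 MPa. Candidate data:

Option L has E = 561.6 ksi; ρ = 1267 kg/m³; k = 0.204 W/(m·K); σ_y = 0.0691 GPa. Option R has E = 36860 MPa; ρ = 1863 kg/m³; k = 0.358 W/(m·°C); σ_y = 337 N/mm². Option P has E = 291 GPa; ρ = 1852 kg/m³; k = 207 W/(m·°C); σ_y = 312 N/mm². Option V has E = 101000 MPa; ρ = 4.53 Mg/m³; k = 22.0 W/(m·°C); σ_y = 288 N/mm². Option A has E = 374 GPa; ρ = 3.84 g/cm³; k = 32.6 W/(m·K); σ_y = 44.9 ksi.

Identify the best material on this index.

option P

Screen on constraints: k ≥ 27.3 W/(m·K); σ_y ≥ 299 MPa. Survivors: option P, option A.
In SI units:
  option P: E = 291.0 GPa, ρ = 1852 kg/m³
  option A: E = 374.0 GPa, ρ = 3840 kg/m³
  option P: M = 157 MN·m/kg
  option A: M = 97.4 MN·m/kg
Option P has the largest M.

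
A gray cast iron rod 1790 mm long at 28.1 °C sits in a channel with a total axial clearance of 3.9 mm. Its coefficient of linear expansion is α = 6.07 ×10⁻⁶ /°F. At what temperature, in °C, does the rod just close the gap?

α = 6.07×10⁻⁶/°F × 9/5 = 10.9×10⁻⁶/K.
α·L₀·ΔT = 3.9 mm ⇒ ΔT = 3.9 / (10.9×10⁻⁶ × 1790.0) = 199.4 K.
T = 28.1 + 199.4 = 227.5 °C.

228 °C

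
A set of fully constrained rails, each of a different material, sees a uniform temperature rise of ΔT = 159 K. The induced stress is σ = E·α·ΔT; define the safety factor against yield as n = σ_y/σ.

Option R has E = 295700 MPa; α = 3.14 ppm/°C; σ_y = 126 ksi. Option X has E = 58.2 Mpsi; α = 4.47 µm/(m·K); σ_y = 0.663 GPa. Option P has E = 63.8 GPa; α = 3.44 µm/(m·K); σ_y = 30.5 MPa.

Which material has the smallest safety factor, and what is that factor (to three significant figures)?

option P, n = 0.874

With everything in SI (GPa, ×10⁻⁶/K, MPa):
  option R: E = 295.7, α = 3.14, σ_y = 868.7 → σ = 148 MPa, n = 5.88
  option X: E = 401.3, α = 4.47, σ_y = 663.0 → σ = 285 MPa, n = 2.32
  option P: E = 63.80, α = 3.44, σ_y = 30.50 → σ = 34.9 MPa, n = 0.874
Option P has the lowest safety factor, n = 0.874.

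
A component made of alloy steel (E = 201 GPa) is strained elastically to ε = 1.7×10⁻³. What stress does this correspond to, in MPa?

342 MPa

σ = E·ε = 201000 MPa × 1.7×10⁻³ = 342 MPa.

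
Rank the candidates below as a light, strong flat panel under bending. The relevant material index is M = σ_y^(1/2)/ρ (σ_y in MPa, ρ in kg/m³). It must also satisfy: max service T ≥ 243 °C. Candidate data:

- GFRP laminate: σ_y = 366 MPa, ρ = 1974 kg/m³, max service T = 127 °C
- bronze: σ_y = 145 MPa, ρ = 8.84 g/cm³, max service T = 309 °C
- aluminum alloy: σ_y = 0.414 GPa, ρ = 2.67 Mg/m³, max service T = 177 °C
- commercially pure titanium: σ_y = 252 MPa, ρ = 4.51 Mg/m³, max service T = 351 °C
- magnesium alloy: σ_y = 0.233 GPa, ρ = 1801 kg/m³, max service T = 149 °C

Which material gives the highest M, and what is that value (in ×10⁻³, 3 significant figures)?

Screen on constraints: max service T ≥ 243 °C. Survivors: bronze, commercially pure titanium.
After converting to SI:
  bronze: σ_y = 145.0 MPa, ρ = 8840 kg/m³
  commercially pure titanium: σ_y = 252.0 MPa, ρ = 4510 kg/m³
  commercially pure titanium: M = 3.52×10⁻³
  bronze: M = 1.36×10⁻³
Commercially pure titanium has the largest M.

commercially pure titanium, M = 3.52×10⁻³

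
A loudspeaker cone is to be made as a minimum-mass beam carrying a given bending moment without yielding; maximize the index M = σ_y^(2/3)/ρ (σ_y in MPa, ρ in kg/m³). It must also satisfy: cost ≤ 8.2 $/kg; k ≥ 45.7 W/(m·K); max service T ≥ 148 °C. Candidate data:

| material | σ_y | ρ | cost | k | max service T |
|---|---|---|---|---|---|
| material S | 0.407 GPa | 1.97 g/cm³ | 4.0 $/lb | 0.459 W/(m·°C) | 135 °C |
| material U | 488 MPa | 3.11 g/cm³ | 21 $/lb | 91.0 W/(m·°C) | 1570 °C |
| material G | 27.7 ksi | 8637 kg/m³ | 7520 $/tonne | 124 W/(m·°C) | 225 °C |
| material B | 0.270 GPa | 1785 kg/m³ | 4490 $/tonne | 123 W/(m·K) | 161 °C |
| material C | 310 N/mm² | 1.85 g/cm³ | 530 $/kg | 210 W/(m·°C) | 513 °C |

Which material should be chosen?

material B

Screen on constraints: cost ≤ 8.2 $/kg; k ≥ 45.7 W/(m·K); max service T ≥ 148 °C. Survivors: material G, material B.
Convert each candidate to consistent units, then evaluate M:
  material G: σ_y = 191.0 MPa, ρ = 8637 kg/m³
  material B: σ_y = 270.0 MPa, ρ = 1785 kg/m³
  material B: M = 23.4×10⁻³
  material G: M = 3.84×10⁻³
Highest index: material B.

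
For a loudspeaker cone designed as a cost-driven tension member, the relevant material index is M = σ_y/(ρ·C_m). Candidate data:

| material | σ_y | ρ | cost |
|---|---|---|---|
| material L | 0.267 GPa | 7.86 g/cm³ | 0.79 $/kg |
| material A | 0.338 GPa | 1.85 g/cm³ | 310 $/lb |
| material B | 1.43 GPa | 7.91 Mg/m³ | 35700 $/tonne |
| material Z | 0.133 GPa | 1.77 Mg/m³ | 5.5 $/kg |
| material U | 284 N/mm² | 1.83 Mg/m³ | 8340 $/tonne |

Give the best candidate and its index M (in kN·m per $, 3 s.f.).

material L, M = 43.0 kN·m per $

Normalizing units and computing the index:
  material L: σ_y = 267.0 MPa, ρ = 7860 kg/m³, cost = 0.7900 $/kg
  material A: σ_y = 338.0 MPa, ρ = 1850 kg/m³, cost = 683.4 $/kg
  material B: σ_y = 1430 MPa, ρ = 7910 kg/m³, cost = 35.70 $/kg
  material Z: σ_y = 133.0 MPa, ρ = 1770 kg/m³, cost = 5.500 $/kg
  material U: σ_y = 284.0 MPa, ρ = 1830 kg/m³, cost = 8.340 $/kg
  material L: M = 43.0 kN·m per $
  material U: M = 18.6 kN·m per $
  material Z: M = 13.7 kN·m per $
  material B: M = 5.06 kN·m per $
  material A: M = 0.267 kN·m per $
Material L ranks first.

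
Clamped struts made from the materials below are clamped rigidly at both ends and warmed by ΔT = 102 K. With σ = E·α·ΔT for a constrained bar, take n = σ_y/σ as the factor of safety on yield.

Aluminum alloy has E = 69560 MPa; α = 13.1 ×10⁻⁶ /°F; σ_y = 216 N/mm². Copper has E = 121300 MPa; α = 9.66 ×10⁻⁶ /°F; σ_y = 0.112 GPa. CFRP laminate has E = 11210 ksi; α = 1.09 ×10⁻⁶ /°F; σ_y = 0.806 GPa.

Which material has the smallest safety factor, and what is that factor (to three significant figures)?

Per material, after unit conversion:
  aluminum alloy: E = 69.56, α = 23.6, σ_y = 216.0 → σ = 167 MPa, n = 1.29
  copper: E = 121.3, α = 17.4, σ_y = 112.0 → σ = 215 MPa, n = 0.521
  CFRP laminate: E = 77.29, α = 1.96, σ_y = 806.0 → σ = 15.5 MPa, n = 52.1
Copper has the lowest safety factor, n = 0.521.

copper, n = 0.521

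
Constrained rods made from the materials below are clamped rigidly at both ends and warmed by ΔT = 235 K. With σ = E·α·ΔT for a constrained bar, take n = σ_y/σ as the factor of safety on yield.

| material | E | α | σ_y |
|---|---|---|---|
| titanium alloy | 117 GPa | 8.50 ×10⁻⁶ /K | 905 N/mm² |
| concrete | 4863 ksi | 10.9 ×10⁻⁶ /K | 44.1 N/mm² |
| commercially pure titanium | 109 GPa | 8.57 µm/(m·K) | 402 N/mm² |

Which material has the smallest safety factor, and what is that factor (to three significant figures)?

concrete, n = 0.513

Per material, after unit conversion:
  titanium alloy: E = 117.0, α = 8.50, σ_y = 905.0 → σ = 234 MPa, n = 3.87
  concrete: E = 33.53, α = 10.9, σ_y = 44.10 → σ = 85.9 MPa, n = 0.513
  commercially pure titanium: E = 109.0, α = 8.57, σ_y = 402.0 → σ = 220 MPa, n = 1.83
Smallest n: concrete with n = 0.513.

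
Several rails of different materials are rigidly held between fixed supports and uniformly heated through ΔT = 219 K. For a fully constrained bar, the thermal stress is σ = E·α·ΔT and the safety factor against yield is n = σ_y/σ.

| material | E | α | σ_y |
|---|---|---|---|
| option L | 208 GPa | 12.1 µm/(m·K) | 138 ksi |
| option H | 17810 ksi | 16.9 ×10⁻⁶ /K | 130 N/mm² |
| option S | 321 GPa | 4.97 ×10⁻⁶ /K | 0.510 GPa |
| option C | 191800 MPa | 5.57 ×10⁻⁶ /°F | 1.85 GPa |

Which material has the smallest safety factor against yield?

option H

Converting E to GPa, α to ×10⁻⁶/K, σ_y to MPa, then σ and n for each:
  option L: E = 208.0, α = 12.1, σ_y = 951.5 → σ = 551 MPa, n = 1.73
  option H: E = 122.8, α = 16.9, σ_y = 130.0 → σ = 454 MPa, n = 0.286
  option S: E = 321.0, α = 4.97, σ_y = 510.0 → σ = 349 MPa, n = 1.46
  option C: E = 191.8, α = 10.0, σ_y = 1850 → σ = 421 MPa, n = 4.39
Option H has the lowest safety factor, n = 0.286.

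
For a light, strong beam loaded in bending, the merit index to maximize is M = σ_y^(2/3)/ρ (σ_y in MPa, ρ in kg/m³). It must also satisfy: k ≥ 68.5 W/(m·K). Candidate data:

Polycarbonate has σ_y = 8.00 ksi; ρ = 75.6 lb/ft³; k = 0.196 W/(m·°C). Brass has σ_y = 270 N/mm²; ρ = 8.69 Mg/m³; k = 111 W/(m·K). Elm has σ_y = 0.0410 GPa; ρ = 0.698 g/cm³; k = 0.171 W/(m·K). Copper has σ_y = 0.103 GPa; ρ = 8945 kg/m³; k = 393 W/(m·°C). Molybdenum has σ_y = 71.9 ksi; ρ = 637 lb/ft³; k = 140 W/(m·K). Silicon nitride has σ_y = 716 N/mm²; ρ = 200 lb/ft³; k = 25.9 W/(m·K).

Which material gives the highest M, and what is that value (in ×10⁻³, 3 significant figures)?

Screen on constraints: k ≥ 68.5 W/(m·K). Survivors: brass, copper, molybdenum.
After converting to SI:
  brass: σ_y = 270.0 MPa, ρ = 8690 kg/m³
  copper: σ_y = 103.0 MPa, ρ = 8945 kg/m³
  molybdenum: σ_y = 495.7 MPa, ρ = 10200 kg/m³
  molybdenum: M = 6.14×10⁻³
  brass: M = 4.81×10⁻³
  copper: M = 2.46×10⁻³
Molybdenum ranks first.

molybdenum, M = 6.14×10⁻³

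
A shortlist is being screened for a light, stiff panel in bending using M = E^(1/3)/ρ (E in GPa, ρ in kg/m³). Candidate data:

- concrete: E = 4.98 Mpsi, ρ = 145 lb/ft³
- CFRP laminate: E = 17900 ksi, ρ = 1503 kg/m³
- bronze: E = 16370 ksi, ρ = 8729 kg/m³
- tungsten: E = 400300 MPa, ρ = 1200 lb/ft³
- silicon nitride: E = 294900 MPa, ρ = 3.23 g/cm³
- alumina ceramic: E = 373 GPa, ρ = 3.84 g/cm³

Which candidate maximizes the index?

In SI units:
  concrete: E = 34.34 GPa, ρ = 2323 kg/m³
  CFRP laminate: E = 123.4 GPa, ρ = 1503 kg/m³
  bronze: E = 112.9 GPa, ρ = 8729 kg/m³
  tungsten: E = 400.3 GPa, ρ = 19220 kg/m³
  silicon nitride: E = 294.9 GPa, ρ = 3230 kg/m³
  alumina ceramic: E = 373.0 GPa, ρ = 3840 kg/m³
  CFRP laminate: M = 3.31×10⁻³
  silicon nitride: M = 2.06×10⁻³
  alumina ceramic: M = 1.87×10⁻³
  concrete: M = 1.40×10⁻³
  bronze: M = 0.554×10⁻³
  tungsten: M = 0.383×10⁻³
The maximum is for CFRP laminate.

CFRP laminate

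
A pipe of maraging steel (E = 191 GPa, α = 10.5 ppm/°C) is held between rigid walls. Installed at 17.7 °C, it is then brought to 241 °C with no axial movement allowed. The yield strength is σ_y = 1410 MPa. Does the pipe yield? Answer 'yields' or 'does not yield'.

ΔT = 223.3 K. Constrained thermal stress σ = E·α·ΔT = 191.0×10³ MPa × 10.5×10⁻⁶ × 223.3 = 448 MPa (compressive).
Compare to σ_y = 1410 MPa: σ < σ_y, so it does not yield.

does not yield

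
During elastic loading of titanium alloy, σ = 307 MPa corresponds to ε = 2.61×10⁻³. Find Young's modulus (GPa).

118 GPa

E = σ/ε = 307 MPa / 2.61×10⁻³ = 117600 MPa = 118 GPa.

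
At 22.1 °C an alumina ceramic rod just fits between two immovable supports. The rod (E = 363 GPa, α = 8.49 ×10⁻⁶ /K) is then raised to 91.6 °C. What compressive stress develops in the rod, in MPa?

214 MPa

ΔT = 69.50 K. Constrained thermal stress σ = E·α·ΔT = 363.0×10³ MPa × 8.49×10⁻⁶ × 69.50 = 214 MPa (compressive).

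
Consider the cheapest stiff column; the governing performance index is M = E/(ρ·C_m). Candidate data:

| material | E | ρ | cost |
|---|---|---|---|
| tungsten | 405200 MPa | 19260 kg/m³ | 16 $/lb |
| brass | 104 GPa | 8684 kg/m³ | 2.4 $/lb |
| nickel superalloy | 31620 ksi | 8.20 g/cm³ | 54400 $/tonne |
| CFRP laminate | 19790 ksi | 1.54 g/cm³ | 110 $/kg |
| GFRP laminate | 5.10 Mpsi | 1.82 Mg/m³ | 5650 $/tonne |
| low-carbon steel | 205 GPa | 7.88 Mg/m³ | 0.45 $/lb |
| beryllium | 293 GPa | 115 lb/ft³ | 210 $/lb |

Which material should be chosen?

low-carbon steel

Convert each candidate to consistent units, then evaluate M:
  tungsten: E = 405.2 GPa, ρ = 19260 kg/m³, cost = 35.27 $/kg
  brass: E = 104.0 GPa, ρ = 8684 kg/m³, cost = 5.291 $/kg
  nickel superalloy: E = 218.0 GPa, ρ = 8200 kg/m³, cost = 54.40 $/kg
  CFRP laminate: E = 136.4 GPa, ρ = 1540 kg/m³, cost = 110.0 $/kg
  GFRP laminate: E = 35.16 GPa, ρ = 1820 kg/m³, cost = 5.650 $/kg
  low-carbon steel: E = 205.0 GPa, ρ = 7880 kg/m³, cost = 0.9921 $/kg
  beryllium: E = 293.0 GPa, ρ = 1842 kg/m³, cost = 463.0 $/kg
  low-carbon steel: M = 26.2 MN·m per $
  GFRP laminate: M = 3.42 MN·m per $
  brass: M = 2.26 MN·m per $
  CFRP laminate: M = 0.805 MN·m per $
  tungsten: M = 0.596 MN·m per $
  nickel superalloy: M = 0.489 MN·m per $
  beryllium: M = 0.344 MN·m per $
Low-carbon steel ranks first.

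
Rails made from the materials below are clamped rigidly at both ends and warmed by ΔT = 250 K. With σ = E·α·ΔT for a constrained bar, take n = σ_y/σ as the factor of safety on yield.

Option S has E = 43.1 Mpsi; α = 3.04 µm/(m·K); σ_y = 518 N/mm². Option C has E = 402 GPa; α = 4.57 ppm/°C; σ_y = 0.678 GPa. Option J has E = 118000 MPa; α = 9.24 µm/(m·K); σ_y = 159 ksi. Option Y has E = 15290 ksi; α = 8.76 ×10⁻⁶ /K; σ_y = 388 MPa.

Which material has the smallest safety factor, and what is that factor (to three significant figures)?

With everything in SI (GPa, ×10⁻⁶/K, MPa):
  option S: E = 297.2, α = 3.04, σ_y = 518.0 → σ = 226 MPa, n = 2.29
  option C: E = 402.0, α = 4.57, σ_y = 678.0 → σ = 459 MPa, n = 1.48
  option J: E = 118.0, α = 9.24, σ_y = 1096 → σ = 273 MPa, n = 4.02
  option Y: E = 105.4, α = 8.76, σ_y = 388.0 → σ = 231 MPa, n = 1.68
Option C has the lowest safety factor, n = 1.48.

option C, n = 1.48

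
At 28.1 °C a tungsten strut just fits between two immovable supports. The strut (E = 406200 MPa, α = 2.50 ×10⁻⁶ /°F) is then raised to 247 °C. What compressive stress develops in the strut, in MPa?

E = 406200 MPa = 406.2 GPa.
α = 2.50×10⁻⁶/°F × 9/5 = 4.50×10⁻⁶/K.
ΔT = 218.9 K. Constrained thermal stress σ = E·α·ΔT = 406.2×10³ MPa × 4.50×10⁻⁶ × 218.9 = 400 MPa (compressive).

400 MPa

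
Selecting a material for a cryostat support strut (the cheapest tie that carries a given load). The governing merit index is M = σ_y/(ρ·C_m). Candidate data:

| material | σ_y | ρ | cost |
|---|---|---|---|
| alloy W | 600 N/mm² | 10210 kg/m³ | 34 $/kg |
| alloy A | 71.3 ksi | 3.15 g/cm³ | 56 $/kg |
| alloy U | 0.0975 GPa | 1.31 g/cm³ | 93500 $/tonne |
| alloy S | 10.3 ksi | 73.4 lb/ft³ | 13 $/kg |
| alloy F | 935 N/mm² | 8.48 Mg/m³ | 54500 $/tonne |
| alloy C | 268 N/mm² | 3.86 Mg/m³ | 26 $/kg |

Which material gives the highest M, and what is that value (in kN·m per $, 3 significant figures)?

After converting to SI:
  alloy W: σ_y = 600.0 MPa, ρ = 10210 kg/m³, cost = 34.00 $/kg
  alloy A: σ_y = 491.6 MPa, ρ = 3150 kg/m³, cost = 56.00 $/kg
  alloy U: σ_y = 97.50 MPa, ρ = 1310 kg/m³, cost = 93.50 $/kg
  alloy S: σ_y = 71.02 MPa, ρ = 1176 kg/m³, cost = 13.00 $/kg
  alloy F: σ_y = 935.0 MPa, ρ = 8480 kg/m³, cost = 54.50 $/kg
  alloy C: σ_y = 268.0 MPa, ρ = 3860 kg/m³, cost = 26.00 $/kg
  alloy S: M = 4.65 kN·m per $
  alloy A: M = 2.79 kN·m per $
  alloy C: M = 2.67 kN·m per $
  alloy F: M = 2.02 kN·m per $
  alloy W: M = 1.73 kN·m per $
  alloy U: M = 0.796 kN·m per $
The maximum is for alloy S.

alloy S, M = 4.65 kN·m per $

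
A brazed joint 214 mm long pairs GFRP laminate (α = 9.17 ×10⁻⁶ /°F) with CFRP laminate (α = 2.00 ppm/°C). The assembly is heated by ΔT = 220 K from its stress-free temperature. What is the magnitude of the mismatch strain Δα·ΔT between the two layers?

3.19×10⁻³

GFRP laminate: α = 9.17×10⁻⁶/°F × 9/5 = 16.5×10⁻⁶/K.
Δα = |16.5 − 2.00|×10⁻⁶/K = 14.5×10⁻⁶/K.
Mismatch strain = Δα·ΔT = 14.5×10⁻⁶ × 220.0 = 3.19×10⁻³.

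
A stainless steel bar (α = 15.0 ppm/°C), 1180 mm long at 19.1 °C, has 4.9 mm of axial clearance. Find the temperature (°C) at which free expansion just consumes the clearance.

296 °C

α·L₀·ΔT = 4.9 mm ⇒ ΔT = 4.9 / (15.0×10⁻⁶ × 1180.0) = 276.8 K.
T = 19.1 + 276.8 = 295.9 °C.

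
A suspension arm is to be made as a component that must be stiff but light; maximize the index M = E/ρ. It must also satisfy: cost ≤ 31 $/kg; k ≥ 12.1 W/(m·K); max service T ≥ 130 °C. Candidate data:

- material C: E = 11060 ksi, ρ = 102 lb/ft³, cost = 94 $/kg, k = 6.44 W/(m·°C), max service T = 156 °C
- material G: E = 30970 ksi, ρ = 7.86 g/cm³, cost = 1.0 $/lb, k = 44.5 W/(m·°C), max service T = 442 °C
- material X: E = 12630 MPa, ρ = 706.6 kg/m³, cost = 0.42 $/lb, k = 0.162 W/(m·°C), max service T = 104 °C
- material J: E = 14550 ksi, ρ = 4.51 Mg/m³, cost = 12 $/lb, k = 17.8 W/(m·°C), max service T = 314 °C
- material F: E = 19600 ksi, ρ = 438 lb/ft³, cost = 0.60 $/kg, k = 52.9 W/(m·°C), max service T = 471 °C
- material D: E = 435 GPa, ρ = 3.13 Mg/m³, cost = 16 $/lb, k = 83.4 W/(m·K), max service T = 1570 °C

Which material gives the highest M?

material G

Screen on constraints: cost ≤ 31 $/kg; k ≥ 12.1 W/(m·K); max service T ≥ 130 °C. Survivors: material G, material J, material F.
After converting to SI:
  material G: E = 213.5 GPa, ρ = 7860 kg/m³
  material J: E = 100.3 GPa, ρ = 4510 kg/m³
  material F: E = 135.1 GPa, ρ = 7016 kg/m³
  material G: M = 27.2 MN·m/kg
  material J: M = 22.2 MN·m/kg
  material F: M = 19.3 MN·m/kg
The maximum is for material G.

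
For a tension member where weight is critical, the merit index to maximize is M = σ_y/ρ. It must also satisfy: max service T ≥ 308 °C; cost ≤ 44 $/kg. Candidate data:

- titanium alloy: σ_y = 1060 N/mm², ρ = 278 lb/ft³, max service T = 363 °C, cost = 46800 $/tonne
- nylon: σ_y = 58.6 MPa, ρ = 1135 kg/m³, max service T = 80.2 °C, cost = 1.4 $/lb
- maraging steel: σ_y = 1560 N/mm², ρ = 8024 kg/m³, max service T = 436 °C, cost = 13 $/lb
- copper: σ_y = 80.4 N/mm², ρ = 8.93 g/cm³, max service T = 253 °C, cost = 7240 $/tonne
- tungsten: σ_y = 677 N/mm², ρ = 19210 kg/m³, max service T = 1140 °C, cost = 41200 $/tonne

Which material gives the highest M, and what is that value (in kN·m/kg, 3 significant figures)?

Screen on constraints: max service T ≥ 308 °C; cost ≤ 44 $/kg. Survivors: maraging steel, tungsten.
After converting to SI:
  maraging steel: σ_y = 1560 MPa, ρ = 8024 kg/m³
  tungsten: σ_y = 677.0 MPa, ρ = 19210 kg/m³
  maraging steel: M = 194 kN·m/kg
  tungsten: M = 35.2 kN·m/kg
The maximum is for maraging steel.

maraging steel, M = 194 kN·m/kg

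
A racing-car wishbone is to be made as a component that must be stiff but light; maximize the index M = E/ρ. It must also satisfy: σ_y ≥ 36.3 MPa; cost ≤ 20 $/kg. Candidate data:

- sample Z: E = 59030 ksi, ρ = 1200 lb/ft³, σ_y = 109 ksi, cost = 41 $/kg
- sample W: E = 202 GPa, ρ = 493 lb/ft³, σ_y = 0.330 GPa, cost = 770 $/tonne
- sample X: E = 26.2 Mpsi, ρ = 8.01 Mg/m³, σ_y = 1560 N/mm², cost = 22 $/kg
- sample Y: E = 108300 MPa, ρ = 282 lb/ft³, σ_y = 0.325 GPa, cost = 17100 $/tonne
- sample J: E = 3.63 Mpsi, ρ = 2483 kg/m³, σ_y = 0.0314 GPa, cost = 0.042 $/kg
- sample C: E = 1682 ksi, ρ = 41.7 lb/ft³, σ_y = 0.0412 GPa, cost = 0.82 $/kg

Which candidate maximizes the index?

sample W

Screen on constraints: σ_y ≥ 36.3 MPa; cost ≤ 20 $/kg. Survivors: sample W, sample Y, sample C.
Convert each candidate to consistent units, then evaluate M:
  sample W: E = 202.0 GPa, ρ = 7897 kg/m³
  sample Y: E = 108.3 GPa, ρ = 4517 kg/m³
  sample C: E = 11.60 GPa, ρ = 668.0 kg/m³
  sample W: M = 25.6 MN·m/kg
  sample Y: M = 24.0 MN·m/kg
  sample C: M = 17.4 MN·m/kg
Sample W has the largest M.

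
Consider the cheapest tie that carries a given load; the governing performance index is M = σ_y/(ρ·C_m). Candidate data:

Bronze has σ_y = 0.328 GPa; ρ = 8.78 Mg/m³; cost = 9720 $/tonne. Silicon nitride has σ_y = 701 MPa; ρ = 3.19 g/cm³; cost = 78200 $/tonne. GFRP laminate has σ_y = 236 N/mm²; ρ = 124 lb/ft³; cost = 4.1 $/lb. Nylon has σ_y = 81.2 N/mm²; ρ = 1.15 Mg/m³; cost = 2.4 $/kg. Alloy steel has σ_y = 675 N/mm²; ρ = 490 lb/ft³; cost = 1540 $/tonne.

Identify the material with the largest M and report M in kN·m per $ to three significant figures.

Putting every candidate on a common basis:
  bronze: σ_y = 328.0 MPa, ρ = 8780 kg/m³, cost = 9.720 $/kg
  silicon nitride: σ_y = 701.0 MPa, ρ = 3190 kg/m³, cost = 78.20 $/kg
  GFRP laminate: σ_y = 236.0 MPa, ρ = 1986 kg/m³, cost = 9.039 $/kg
  nylon: σ_y = 81.20 MPa, ρ = 1150 kg/m³, cost = 2.400 $/kg
  alloy steel: σ_y = 675.0 MPa, ρ = 7849 kg/m³, cost = 1.540 $/kg
  alloy steel: M = 55.8 kN·m per $
  nylon: M = 29.4 kN·m per $
  GFRP laminate: M = 13.1 kN·m per $
  bronze: M = 3.84 kN·m per $
  silicon nitride: M = 2.81 kN·m per $
Highest index: alloy steel.

alloy steel, M = 55.8 kN·m per $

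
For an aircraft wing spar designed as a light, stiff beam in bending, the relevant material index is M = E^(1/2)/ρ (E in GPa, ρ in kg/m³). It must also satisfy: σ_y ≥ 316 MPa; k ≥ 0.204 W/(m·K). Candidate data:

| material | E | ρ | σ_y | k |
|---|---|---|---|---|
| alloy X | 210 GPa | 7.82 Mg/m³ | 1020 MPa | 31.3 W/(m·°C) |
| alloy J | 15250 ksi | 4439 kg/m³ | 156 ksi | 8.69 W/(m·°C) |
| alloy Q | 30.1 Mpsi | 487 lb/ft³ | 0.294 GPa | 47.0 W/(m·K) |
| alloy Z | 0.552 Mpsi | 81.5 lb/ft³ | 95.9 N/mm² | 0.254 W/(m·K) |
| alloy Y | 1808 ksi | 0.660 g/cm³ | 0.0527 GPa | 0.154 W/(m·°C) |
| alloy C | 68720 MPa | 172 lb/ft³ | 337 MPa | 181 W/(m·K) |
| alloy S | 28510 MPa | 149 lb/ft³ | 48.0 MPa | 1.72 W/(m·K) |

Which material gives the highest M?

Screen on constraints: σ_y ≥ 316 MPa; k ≥ 0.204 W/(m·K). Survivors: alloy X, alloy J, alloy C.
Normalizing units and computing the index:
  alloy X: E = 210.0 GPa, ρ = 7820 kg/m³
  alloy J: E = 105.1 GPa, ρ = 4439 kg/m³
  alloy C: E = 68.72 GPa, ρ = 2755 kg/m³
  alloy C: M = 3.01×10⁻³
  alloy J: M = 2.31×10⁻³
  alloy X: M = 1.85×10⁻³
The maximum is for alloy C.

alloy C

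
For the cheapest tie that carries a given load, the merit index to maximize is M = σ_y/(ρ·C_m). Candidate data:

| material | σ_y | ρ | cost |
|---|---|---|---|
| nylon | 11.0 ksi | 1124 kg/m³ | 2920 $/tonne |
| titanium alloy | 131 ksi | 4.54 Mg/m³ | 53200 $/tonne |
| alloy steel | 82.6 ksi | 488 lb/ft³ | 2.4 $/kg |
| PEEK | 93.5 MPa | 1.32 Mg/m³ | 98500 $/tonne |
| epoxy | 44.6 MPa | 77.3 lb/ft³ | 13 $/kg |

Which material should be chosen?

After converting to SI:
  nylon: σ_y = 75.84 MPa, ρ = 1124 kg/m³, cost = 2.920 $/kg
  titanium alloy: σ_y = 903.2 MPa, ρ = 4540 kg/m³, cost = 53.20 $/kg
  alloy steel: σ_y = 569.5 MPa, ρ = 7817 kg/m³, cost = 2.400 $/kg
  PEEK: σ_y = 93.50 MPa, ρ = 1320 kg/m³, cost = 98.50 $/kg
  epoxy: σ_y = 44.60 MPa, ρ = 1238 kg/m³, cost = 13.00 $/kg
  alloy steel: M = 30.4 kN·m per $
  nylon: M = 23.1 kN·m per $
  titanium alloy: M = 3.74 kN·m per $
  epoxy: M = 2.77 kN·m per $
  PEEK: M = 0.719 kN·m per $
Alloy steel has the largest M.

alloy steel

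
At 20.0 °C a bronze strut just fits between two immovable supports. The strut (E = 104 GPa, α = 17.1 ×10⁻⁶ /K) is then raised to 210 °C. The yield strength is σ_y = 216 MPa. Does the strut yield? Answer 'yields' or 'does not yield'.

ΔT = 190.0 K. Constrained thermal stress σ = E·α·ΔT = 104.0×10³ MPa × 17.1×10⁻⁶ × 190.0 = 338 MPa (compressive).
Compare to σ_y = 216 MPa: σ ≥ σ_y, so it yields.

yields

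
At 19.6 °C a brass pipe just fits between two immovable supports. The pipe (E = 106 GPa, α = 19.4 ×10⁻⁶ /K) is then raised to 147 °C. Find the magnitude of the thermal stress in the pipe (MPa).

ΔT = 127.4 K. Constrained thermal stress σ = E·α·ΔT = 106.0×10³ MPa × 19.4×10⁻⁶ × 127.4 = 262 MPa (compressive).

262 MPa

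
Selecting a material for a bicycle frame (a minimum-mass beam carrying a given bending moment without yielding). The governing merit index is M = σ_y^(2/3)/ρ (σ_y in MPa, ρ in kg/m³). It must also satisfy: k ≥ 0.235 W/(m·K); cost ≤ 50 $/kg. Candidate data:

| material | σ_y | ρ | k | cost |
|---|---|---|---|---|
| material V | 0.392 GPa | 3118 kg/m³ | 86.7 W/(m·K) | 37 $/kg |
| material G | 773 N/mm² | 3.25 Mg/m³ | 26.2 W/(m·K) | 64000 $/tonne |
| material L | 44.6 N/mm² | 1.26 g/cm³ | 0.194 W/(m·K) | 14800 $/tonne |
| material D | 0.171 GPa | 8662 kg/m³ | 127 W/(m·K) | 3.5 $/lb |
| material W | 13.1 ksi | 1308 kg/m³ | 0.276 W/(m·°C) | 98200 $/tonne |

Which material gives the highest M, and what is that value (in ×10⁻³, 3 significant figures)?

material V, M = 17.2×10⁻³

Screen on constraints: k ≥ 0.235 W/(m·K); cost ≤ 50 $/kg. Survivors: material V, material D.
In SI units:
  material V: σ_y = 392.0 MPa, ρ = 3118 kg/m³
  material D: σ_y = 171.0 MPa, ρ = 8662 kg/m³
  material V: M = 17.2×10⁻³
  material D: M = 3.56×10⁻³
Material V has the largest M.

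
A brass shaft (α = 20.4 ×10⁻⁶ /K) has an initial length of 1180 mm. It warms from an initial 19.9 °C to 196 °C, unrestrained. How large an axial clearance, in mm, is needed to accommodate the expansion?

4.24 mm

ΔT = 196 − 19.9 = 176.1 K.
ΔL = α·L₀·ΔT = 20.4×10⁻⁶ × 1180 mm × 176.1 K = 4.24 mm.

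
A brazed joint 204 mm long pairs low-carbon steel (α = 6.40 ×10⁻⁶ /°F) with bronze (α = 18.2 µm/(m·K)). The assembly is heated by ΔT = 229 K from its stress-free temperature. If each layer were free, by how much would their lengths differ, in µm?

312 µm

low-carbon steel: α = 6.40×10⁻⁶/°F × 9/5 = 11.5×10⁻⁶/K.
Δα = |11.5 − 18.2|×10⁻⁶/K = 6.68×10⁻⁶/K.
ΔL_mismatch = Δα·L·ΔT = 6.68×10⁻⁶ × 204.0 mm × 229.0 K = 312 µm.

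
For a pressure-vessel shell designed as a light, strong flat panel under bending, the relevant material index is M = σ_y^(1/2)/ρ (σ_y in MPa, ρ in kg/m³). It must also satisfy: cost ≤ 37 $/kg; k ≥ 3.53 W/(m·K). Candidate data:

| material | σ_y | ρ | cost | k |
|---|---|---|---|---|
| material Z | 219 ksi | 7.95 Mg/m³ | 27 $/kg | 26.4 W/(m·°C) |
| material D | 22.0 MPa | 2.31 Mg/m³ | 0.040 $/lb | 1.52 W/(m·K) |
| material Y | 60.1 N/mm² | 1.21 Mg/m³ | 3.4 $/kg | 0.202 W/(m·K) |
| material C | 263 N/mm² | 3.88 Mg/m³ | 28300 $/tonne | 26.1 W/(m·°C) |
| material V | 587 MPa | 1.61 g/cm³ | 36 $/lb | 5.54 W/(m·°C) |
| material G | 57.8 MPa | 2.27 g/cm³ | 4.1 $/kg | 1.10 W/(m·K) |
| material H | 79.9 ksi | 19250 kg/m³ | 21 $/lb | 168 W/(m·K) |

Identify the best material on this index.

Screen on constraints: cost ≤ 37 $/kg; k ≥ 3.53 W/(m·K). Survivors: material Z, material C.
After converting to SI:
  material Z: σ_y = 1510 MPa, ρ = 7950 kg/m³
  material C: σ_y = 263.0 MPa, ρ = 3880 kg/m³
  material Z: M = 4.89×10⁻³
  material C: M = 4.18×10⁻³
Highest index: material Z.

material Z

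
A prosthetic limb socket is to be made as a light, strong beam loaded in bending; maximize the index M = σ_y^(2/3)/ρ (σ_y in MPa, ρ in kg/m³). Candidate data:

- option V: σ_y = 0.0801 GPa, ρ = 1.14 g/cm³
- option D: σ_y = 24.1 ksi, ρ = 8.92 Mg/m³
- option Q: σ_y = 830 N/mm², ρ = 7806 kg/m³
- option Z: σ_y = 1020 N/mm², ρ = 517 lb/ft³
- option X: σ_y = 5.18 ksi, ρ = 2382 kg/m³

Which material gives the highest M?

option V

Normalizing units and computing the index:
  option V: σ_y = 80.10 MPa, ρ = 1140 kg/m³
  option D: σ_y = 166.2 MPa, ρ = 8920 kg/m³
  option Q: σ_y = 830.0 MPa, ρ = 7806 kg/m³
  option Z: σ_y = 1020 MPa, ρ = 8282 kg/m³
  option X: σ_y = 35.71 MPa, ρ = 2382 kg/m³
  option V: M = 16.3×10⁻³
  option Z: M = 12.2×10⁻³
  option Q: M = 11.3×10⁻³
  option X: M = 4.55×10⁻³
  option D: M = 3.39×10⁻³
Highest index: option V.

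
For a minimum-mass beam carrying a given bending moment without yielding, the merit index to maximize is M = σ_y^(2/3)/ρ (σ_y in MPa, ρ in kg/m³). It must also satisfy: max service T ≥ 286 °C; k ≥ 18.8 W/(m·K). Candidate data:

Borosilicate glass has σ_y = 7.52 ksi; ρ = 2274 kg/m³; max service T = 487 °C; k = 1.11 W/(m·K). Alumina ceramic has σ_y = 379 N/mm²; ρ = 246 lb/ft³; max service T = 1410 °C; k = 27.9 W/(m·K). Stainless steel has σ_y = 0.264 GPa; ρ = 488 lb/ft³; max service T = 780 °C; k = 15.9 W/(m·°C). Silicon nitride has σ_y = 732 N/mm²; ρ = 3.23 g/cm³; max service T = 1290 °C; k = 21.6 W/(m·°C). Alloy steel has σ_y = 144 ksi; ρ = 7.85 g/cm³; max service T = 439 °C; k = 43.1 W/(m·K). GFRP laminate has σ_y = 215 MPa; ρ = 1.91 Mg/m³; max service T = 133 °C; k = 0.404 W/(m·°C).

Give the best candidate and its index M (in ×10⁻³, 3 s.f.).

silicon nitride, M = 25.1×10⁻³

Screen on constraints: max service T ≥ 286 °C; k ≥ 18.8 W/(m·K). Survivors: alumina ceramic, silicon nitride, alloy steel.
After converting to SI:
  alumina ceramic: σ_y = 379.0 MPa, ρ = 3941 kg/m³
  silicon nitride: σ_y = 732.0 MPa, ρ = 3230 kg/m³
  alloy steel: σ_y = 992.8 MPa, ρ = 7850 kg/m³
  silicon nitride: M = 25.1×10⁻³
  alumina ceramic: M = 13.3×10⁻³
  alloy steel: M = 12.7×10⁻³
Highest index: silicon nitride.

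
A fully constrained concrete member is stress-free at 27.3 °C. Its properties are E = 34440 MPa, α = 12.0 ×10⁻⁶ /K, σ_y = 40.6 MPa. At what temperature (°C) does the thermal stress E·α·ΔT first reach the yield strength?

126 °C

E = 34440 MPa = 34.44 GPa.
E·α·ΔT = 40.60 MPa ⇒ ΔT = 40.60 / (34.44×10³ × 12.0×10⁻⁶) = 98.24 K.
T = 27.3 + 98.24 = 125.5 °C.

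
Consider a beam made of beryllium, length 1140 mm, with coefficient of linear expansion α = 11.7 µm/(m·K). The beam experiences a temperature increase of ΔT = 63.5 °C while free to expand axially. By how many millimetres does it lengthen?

ΔL = α·L₀·ΔT = 11.7×10⁻⁶ × 1140 mm × 63.50 K = 0.847 mm.

0.847 mm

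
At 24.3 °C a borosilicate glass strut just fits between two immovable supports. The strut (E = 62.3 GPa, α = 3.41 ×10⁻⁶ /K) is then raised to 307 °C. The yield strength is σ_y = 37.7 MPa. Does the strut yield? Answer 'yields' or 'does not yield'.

yields

ΔT = 282.7 K. Constrained thermal stress σ = E·α·ΔT = 62.30×10³ MPa × 3.41×10⁻⁶ × 282.7 = 60.1 MPa (compressive).
Compare to σ_y = 37.7 MPa: σ ≥ σ_y, so it yields.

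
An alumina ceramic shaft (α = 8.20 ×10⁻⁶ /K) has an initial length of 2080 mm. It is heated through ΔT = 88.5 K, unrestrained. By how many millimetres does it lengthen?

ΔL = α·L₀·ΔT = 8.20×10⁻⁶ × 2080 mm × 88.50 K = 1.51 mm.

1.51 mm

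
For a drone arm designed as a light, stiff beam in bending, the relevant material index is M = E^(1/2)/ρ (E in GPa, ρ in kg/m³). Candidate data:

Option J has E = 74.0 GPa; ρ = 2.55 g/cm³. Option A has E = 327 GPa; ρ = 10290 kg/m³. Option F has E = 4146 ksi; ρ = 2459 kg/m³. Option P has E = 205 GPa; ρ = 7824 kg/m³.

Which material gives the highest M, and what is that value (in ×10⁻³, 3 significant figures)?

Putting every candidate on a common basis:
  option J: E = 74.00 GPa, ρ = 2550 kg/m³
  option A: E = 327.0 GPa, ρ = 10290 kg/m³
  option F: E = 28.59 GPa, ρ = 2459 kg/m³
  option P: E = 205.0 GPa, ρ = 7824 kg/m³
  option J: M = 3.37×10⁻³
  option F: M = 2.17×10⁻³
  option P: M = 1.83×10⁻³
  option A: M = 1.76×10⁻³
The maximum is for option J.

option J, M = 3.37×10⁻³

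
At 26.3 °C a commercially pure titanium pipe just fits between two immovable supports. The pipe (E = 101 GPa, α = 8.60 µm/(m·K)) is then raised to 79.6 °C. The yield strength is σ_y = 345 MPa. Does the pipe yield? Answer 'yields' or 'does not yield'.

does not yield

ΔT = 53.30 K. Constrained thermal stress σ = E·α·ΔT = 101.0×10³ MPa × 8.60×10⁻⁶ × 53.30 = 46.3 MPa (compressive).
Compare to σ_y = 345 MPa: σ < σ_y, so it does not yield.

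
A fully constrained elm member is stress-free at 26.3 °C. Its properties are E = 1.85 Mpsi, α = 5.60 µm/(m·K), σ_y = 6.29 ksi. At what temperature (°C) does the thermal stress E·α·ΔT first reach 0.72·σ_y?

463 °C

E = 1.85 Mpsi = 12.76 GPa.
σ_y = 6.29 ksi = 43.37 MPa.
E·α·ΔT = 31.22 MPa ⇒ ΔT = 31.22 / (12.76×10³ × 5.60×10⁻⁶) = 437.1 K.
T = 26.3 + 437.1 = 463.4 °C.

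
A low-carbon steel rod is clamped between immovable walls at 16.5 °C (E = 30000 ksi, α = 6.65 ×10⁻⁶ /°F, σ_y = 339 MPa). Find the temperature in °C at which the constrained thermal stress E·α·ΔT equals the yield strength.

E = 30000 ksi = 206.8 GPa.
α = 6.65×10⁻⁶/°F × 9/5 = 12.0×10⁻⁶/K.
E·α·ΔT = 339.0 MPa ⇒ ΔT = 339.0 / (206.8×10³ × 12.0×10⁻⁶) = 136.9 K.
T = 16.5 + 136.9 = 153.4 °C.

153 °C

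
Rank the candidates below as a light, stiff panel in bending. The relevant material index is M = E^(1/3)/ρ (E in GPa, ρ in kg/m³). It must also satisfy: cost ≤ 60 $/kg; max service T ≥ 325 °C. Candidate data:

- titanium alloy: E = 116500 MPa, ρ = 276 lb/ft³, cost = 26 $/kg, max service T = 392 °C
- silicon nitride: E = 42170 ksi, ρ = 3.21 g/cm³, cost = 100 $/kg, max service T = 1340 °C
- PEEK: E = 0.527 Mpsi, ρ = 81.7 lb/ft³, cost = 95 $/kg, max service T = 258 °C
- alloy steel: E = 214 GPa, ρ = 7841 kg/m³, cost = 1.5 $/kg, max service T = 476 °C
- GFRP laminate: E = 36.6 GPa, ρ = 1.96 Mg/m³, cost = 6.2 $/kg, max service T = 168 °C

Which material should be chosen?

titanium alloy

Screen on constraints: cost ≤ 60 $/kg; max service T ≥ 325 °C. Survivors: titanium alloy, alloy steel.
Normalizing units and computing the index:
  titanium alloy: E = 116.5 GPa, ρ = 4421 kg/m³
  alloy steel: E = 214.0 GPa, ρ = 7841 kg/m³
  titanium alloy: M = 1.10×10⁻³
  alloy steel: M = 0.763×10⁻³
Titanium alloy has the largest M.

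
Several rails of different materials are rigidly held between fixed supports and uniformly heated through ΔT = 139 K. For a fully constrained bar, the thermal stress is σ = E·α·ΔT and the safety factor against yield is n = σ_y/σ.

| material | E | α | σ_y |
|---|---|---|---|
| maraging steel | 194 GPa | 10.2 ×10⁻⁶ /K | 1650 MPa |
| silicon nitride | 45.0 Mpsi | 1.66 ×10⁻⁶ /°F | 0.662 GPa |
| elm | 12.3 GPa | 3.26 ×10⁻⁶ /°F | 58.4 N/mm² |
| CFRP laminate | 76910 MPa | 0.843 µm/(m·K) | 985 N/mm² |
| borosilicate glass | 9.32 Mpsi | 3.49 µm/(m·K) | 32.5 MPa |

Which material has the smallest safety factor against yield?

With everything in SI (GPa, ×10⁻⁶/K, MPa):
  maraging steel: E = 194.0, α = 10.2, σ_y = 1650 → σ = 275 MPa, n = 6.00
  silicon nitride: E = 310.3, α = 2.99, σ_y = 662.0 → σ = 129 MPa, n = 5.14
  elm: E = 12.30, α = 5.87, σ_y = 58.40 → σ = 10.0 MPa, n = 5.82
  CFRP laminate: E = 76.91, α = 0.843, σ_y = 985.0 → σ = 9.01 MPa, n = 109
  borosilicate glass: E = 64.26, α = 3.49, σ_y = 32.50 → σ = 31.2 MPa, n = 1.04
Smallest n: borosilicate glass with n = 1.04.

borosilicate glass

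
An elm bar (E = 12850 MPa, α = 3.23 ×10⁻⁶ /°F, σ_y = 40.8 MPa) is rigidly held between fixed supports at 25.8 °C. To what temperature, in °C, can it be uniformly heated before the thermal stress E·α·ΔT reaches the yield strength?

E = 12850 MPa = 12.85 GPa.
α = 3.23×10⁻⁶/°F × 9/5 = 5.81×10⁻⁶/K.
E·α·ΔT = 40.80 MPa ⇒ ΔT = 40.80 / (12.85×10³ × 5.81×10⁻⁶) = 546.1 K.
T = 25.8 + 546.1 = 571.9 °C.

572 °C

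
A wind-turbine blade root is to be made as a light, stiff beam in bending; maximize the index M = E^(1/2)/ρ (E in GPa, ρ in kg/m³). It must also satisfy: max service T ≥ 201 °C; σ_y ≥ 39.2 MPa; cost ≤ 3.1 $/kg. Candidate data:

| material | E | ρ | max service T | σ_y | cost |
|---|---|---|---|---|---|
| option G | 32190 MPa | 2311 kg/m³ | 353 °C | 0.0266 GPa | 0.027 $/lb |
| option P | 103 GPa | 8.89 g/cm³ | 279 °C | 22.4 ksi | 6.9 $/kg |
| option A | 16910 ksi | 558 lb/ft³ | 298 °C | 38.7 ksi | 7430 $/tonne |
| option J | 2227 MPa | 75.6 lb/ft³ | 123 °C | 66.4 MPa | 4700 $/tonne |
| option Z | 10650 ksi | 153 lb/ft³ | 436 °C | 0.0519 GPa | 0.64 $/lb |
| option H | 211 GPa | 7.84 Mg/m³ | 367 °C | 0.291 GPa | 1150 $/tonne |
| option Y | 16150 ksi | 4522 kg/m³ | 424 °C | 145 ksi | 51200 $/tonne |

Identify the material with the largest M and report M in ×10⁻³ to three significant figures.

option Z, M = 3.50×10⁻³

Screen on constraints: max service T ≥ 201 °C; σ_y ≥ 39.2 MPa; cost ≤ 3.1 $/kg. Survivors: option Z, option H.
In SI units:
  option Z: E = 73.43 GPa, ρ = 2451 kg/m³
  option H: E = 211.0 GPa, ρ = 7840 kg/m³
  option Z: M = 3.50×10⁻³
  option H: M = 1.85×10⁻³
The maximum is for option Z.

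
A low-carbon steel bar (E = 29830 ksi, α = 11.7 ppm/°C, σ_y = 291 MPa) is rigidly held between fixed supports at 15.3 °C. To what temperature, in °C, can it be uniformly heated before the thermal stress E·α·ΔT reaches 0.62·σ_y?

90.3 °C

E = 29830 ksi = 205.7 GPa.
E·α·ΔT = 180.4 MPa ⇒ ΔT = 180.4 / (205.7×10³ × 11.7×10⁻⁶) = 74.98 K.
T = 15.3 + 74.98 = 90.28 °C.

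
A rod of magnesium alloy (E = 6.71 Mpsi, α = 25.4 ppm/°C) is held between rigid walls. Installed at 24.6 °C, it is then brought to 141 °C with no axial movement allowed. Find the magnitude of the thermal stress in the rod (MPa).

E = 6.71 Mpsi = 46.26 GPa.
ΔT = 116.4 K. Constrained thermal stress σ = E·α·ΔT = 46.26×10³ MPa × 25.4×10⁻⁶ × 116.4 = 137 MPa (compressive).

137 MPa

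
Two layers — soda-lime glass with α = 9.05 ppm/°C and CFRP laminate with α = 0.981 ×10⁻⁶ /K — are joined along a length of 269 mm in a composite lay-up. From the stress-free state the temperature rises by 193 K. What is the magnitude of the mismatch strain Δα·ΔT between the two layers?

1.56×10⁻³

Δα = |9.05 − 0.981|×10⁻⁶/K = 8.07×10⁻⁶/K.
Mismatch strain = Δα·ΔT = 8.07×10⁻⁶ × 193.0 = 1.56×10⁻³.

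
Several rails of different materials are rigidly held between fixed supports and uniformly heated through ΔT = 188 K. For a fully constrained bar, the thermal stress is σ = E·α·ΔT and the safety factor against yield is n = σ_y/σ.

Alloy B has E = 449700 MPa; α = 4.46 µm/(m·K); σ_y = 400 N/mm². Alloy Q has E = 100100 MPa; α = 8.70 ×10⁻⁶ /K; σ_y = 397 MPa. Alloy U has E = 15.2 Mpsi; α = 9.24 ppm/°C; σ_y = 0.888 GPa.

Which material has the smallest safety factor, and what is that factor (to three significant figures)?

Converting E to GPa, α to ×10⁻⁶/K, σ_y to MPa, then σ and n for each:
  alloy B: E = 449.7, α = 4.46, σ_y = 400.0 → σ = 377 MPa, n = 1.06
  alloy Q: E = 100.1, α = 8.70, σ_y = 397.0 → σ = 164 MPa, n = 2.42
  alloy U: E = 104.8, α = 9.24, σ_y = 888.0 → σ = 182 MPa, n = 4.88
Alloy B has the lowest safety factor, n = 1.06.

alloy B, n = 1.06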